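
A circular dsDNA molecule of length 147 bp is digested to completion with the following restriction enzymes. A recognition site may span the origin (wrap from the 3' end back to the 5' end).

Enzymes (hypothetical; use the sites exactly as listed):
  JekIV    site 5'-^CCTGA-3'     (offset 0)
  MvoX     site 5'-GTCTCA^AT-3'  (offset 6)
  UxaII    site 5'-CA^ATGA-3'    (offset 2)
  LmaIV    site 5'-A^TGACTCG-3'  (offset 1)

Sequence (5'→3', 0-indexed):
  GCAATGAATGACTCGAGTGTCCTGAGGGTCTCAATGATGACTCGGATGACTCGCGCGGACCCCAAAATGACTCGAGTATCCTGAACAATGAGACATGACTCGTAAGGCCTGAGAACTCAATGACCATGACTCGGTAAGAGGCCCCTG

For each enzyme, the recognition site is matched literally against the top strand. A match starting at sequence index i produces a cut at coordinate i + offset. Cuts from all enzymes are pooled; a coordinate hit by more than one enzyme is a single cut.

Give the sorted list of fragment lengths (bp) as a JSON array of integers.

[4,5,7,8,8,9,12,12,12,12,13,21,24]

Site scan:
  JekIV (CCTGA, off=0): starts [20, 79, 107] → cuts [20, 79, 107]
  MvoX (GTCTCAAT, off=6): starts [27] → cuts [33]
  UxaII (CAATGA, off=2): starts [1, 31, 85, 117] → cuts [3, 33, 87, 119]
  LmaIV (ATGACTCG, off=1): starts [7, 36, 45, 66, 94, 125] → cuts [8, 37, 46, 67, 95, 126]

Pooled cuts: [3, 8, 20, 33, 37, 46, 67, 79, 87, 95, 107, 119, 126]

Fragment lengths:
  3→8: 5 bp
  8→20: 12 bp
  20→33: 13 bp
  33→37: 4 bp
  37→46: 9 bp
  46→67: 21 bp
  67→79: 12 bp
  79→87: 8 bp
  87→95: 8 bp
  95→107: 12 bp
  107→119: 12 bp
  119→126: 7 bp
  126→3 (wrap): 147-126+3 = 24 bp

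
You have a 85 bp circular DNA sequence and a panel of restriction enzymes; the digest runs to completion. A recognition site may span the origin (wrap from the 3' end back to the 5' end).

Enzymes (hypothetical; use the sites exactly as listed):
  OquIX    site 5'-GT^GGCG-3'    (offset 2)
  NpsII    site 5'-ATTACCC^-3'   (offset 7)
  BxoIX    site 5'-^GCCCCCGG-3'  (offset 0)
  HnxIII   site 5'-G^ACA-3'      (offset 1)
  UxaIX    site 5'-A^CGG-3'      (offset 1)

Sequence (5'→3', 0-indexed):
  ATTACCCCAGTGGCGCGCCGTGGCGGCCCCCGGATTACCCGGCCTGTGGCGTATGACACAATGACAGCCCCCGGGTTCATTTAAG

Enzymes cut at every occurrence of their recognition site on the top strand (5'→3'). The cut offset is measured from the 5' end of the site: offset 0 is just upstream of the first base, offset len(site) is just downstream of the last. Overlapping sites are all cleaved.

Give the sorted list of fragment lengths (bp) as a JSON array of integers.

[3,4,4,7,8,8,10,15,26]

Scan for sites:
  OquIX (GTGGCG, off=2): starts [9, 19, 45] → cuts [11, 21, 47]
  NpsII (ATTACCC, off=7): starts [0, 33] → cuts [7, 40]
  BxoIX (GCCCCCGG, off=0): starts [25, 66] → cuts [25, 66]
  HnxIII (GACA, off=1): starts [54, 62] → cuts [55, 63]
  UxaIX (ACGG, off=1): no sites

Pooled cuts: [7, 11, 21, 25, 40, 47, 55, 63, 66]

Fragment lengths:
  7→11: 4 bp
  11→21: 10 bp
  21→25: 4 bp
  25→40: 15 bp
  40→47: 7 bp
  47→55: 8 bp
  55→63: 8 bp
  63→66: 3 bp
  66→7 (wrap): 85-66+7 = 26 bp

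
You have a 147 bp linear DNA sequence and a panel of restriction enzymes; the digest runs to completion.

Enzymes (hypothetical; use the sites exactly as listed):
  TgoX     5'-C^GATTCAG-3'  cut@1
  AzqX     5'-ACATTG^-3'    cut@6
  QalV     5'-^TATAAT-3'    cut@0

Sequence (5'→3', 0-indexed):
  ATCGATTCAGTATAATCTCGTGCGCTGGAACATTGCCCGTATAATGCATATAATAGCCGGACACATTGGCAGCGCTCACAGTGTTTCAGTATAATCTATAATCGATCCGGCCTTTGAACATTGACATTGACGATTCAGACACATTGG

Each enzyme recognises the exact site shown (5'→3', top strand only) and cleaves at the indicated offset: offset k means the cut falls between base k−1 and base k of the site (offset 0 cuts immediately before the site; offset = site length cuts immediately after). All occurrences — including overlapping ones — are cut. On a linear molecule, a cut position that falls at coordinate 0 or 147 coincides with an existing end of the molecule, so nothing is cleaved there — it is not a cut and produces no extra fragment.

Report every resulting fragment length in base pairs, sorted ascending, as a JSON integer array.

Scan for sites:
  TgoX CGATTCAG/1: at [2, 130] ⇒ [3, 131]
  AzqX ACATTG/6: at [29, 62, 117, 123, 140] ⇒ [35, 68, 123, 129, 146]
  QalV TATAAT/0: at [10, 39, 48, 89, 96] ⇒ [10, 39, 48, 89, 96]

Pooled cuts: [3, 10, 35, 39, 48, 68, 89, 96, 123, 129, 131, 146]

Fragment lengths:
  [0,3): 3 bp
  [3,10): 7 bp
  [10,35): 25 bp
  [35,39): 4 bp
  [39,48): 9 bp
  [48,68): 20 bp
  [68,89): 21 bp
  [89,96): 7 bp
  [96,123): 27 bp
  [123,129): 6 bp
  [129,131): 2 bp
  [131,146): 15 bp
  [146,147): 1 bp

[1,2,3,4,6,7,7,9,15,20,21,25,27]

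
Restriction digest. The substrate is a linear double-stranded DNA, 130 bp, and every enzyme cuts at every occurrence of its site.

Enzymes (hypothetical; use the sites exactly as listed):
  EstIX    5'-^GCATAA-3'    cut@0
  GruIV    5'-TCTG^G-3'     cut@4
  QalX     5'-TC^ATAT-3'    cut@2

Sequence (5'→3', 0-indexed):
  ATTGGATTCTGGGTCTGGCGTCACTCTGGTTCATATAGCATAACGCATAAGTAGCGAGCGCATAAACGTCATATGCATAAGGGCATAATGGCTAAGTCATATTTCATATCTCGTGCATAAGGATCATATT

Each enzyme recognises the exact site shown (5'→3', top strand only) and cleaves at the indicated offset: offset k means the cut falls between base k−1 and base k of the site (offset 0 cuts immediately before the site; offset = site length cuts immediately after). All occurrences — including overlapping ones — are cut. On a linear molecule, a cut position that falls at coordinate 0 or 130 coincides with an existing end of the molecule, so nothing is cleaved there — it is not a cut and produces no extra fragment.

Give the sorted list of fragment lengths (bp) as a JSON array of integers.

Per-enzyme occurrences:
  EstIX (GCATAA, off=0): starts [37, 44, 59, 74, 82, 114] → cuts [37, 44, 59, 74, 82, 114]
  GruIV (TCTGG, off=4): starts [7, 13, 24] → cuts [11, 17, 28]
  QalX (TCATAT, off=2): starts [30, 68, 96, 103, 123] → cuts [32, 70, 98, 105, 125]

Pooled cuts: [11, 17, 28, 32, 37, 44, 59, 70, 74, 82, 98, 105, 114, 125]

Fragments:
  [0,11): 11 bp
  [11,17): 6 bp
  [17,28): 11 bp
  [28,32): 4 bp
  [32,37): 5 bp
  [37,44): 7 bp
  [44,59): 15 bp
  [59,70): 11 bp
  [70,74): 4 bp
  [74,82): 8 bp
  [82,98): 16 bp
  [98,105): 7 bp
  [105,114): 9 bp
  [114,125): 11 bp
  [125,130): 5 bp

[4,4,5,5,6,7,7,8,9,11,11,11,11,15,16]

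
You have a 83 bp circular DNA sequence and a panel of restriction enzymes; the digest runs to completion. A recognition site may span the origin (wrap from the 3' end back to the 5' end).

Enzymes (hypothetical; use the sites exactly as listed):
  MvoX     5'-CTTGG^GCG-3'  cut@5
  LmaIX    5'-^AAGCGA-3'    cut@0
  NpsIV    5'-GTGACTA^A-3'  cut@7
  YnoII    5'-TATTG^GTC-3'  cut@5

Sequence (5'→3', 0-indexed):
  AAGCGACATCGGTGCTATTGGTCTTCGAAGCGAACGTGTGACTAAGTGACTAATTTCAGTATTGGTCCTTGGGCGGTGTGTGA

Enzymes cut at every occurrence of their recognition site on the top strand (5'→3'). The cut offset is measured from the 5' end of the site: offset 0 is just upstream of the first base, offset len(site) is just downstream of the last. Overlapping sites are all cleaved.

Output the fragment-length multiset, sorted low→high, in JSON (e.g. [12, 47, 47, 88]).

[7,8,8,11,12,17,20]

Scan for sites:
  MvoX (CTTGGGCG, off=5): starts [67] → cuts [72]
  LmaIX (AAGCGA, off=0): starts [0, 27] → cuts [0, 27]
  NpsIV (GTGACTAA, off=7): starts [37, 45] → cuts [44, 52]
  YnoII (TATTGGTC, off=5): starts [15, 59] → cuts [20, 64]

Pooled cuts: [0, 20, 27, 44, 52, 64, 72]

Fragments:
  0→20: 20 bp
  20→27: 7 bp
  27→44: 17 bp
  44→52: 8 bp
  52→64: 12 bp
  64→72: 8 bp
  72→0 (wrap): 83-72+0 = 11 bp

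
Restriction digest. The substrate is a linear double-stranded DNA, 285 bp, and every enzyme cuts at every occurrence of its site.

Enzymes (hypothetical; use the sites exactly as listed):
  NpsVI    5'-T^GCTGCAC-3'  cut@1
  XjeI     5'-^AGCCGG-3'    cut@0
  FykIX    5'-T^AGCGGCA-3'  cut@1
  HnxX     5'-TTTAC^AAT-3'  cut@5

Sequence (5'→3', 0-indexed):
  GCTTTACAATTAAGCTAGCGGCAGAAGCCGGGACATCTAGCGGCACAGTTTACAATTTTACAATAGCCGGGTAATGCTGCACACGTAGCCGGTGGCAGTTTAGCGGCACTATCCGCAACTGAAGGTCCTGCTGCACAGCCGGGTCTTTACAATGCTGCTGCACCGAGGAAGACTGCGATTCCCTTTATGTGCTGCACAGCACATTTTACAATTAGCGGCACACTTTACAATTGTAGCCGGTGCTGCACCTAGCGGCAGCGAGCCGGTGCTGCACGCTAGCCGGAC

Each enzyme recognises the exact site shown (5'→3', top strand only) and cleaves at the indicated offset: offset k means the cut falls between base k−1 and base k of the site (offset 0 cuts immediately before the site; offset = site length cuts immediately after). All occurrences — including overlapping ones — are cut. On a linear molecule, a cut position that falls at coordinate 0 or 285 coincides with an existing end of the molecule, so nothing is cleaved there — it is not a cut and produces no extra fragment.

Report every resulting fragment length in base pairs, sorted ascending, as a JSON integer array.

Per-enzyme occurrences:
  NpsVI TGCTGCAC/1: at [74, 128, 155, 189, 240, 266] ⇒ [75, 129, 156, 190, 241, 267]
  XjeI AGCCGG/0: at [25, 64, 86, 136, 234, 260, 277] ⇒ [25, 64, 86, 136, 234, 260, 277]
  FykIX TAGCGGCA/1: at [15, 37, 100, 212, 249] ⇒ [16, 38, 101, 213, 250]
  HnxX TTTACAAT/5: at [2, 48, 56, 145, 204, 223] ⇒ [7, 53, 61, 150, 209, 228]

All cut coordinates (distinct, sorted): [7, 16, 25, 38, 53, 61, 64, 75, 86, 101, 129, 136, 150, 156, 190, 209, 213, 228, 234, 241, 250, 260, 267, 277]

Fragment lengths:
  [0,7): 7 bp
  [7,16): 9 bp
  [16,25): 9 bp
  [25,38): 13 bp
  [38,53): 15 bp
  [53,61): 8 bp
  [61,64): 3 bp
  [64,75): 11 bp
  [75,86): 11 bp
  [86,101): 15 bp
  [101,129): 28 bp
  [129,136): 7 bp
  [136,150): 14 bp
  [150,156): 6 bp
  [156,190): 34 bp
  [190,209): 19 bp
  [209,213): 4 bp
  [213,228): 15 bp
  [228,234): 6 bp
  [234,241): 7 bp
  [241,250): 9 bp
  [250,260): 10 bp
  [260,267): 7 bp
  [267,277): 10 bp
  [277,285): 8 bp

[3,4,6,6,7,7,7,7,8,8,9,9,9,10,10,11,11,13,14,15,15,15,19,28,34]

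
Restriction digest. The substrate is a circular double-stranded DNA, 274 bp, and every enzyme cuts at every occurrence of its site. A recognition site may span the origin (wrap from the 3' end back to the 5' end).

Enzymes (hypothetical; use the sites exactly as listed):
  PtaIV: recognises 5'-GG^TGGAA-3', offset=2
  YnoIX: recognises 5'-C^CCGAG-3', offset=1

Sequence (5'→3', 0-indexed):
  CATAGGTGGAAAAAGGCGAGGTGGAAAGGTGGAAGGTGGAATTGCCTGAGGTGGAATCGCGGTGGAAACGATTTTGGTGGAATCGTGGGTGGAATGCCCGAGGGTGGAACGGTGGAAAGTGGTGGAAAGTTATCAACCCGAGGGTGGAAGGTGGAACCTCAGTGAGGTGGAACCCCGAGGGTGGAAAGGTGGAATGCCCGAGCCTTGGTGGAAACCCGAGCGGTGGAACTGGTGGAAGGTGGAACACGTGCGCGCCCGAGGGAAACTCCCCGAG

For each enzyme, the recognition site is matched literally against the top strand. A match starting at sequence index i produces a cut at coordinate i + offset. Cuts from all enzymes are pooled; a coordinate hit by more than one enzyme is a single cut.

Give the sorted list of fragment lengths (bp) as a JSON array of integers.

[7,7,7,7,7,7,7,7,8,8,8,8,8,8,9,10,11,11,11,12,14,15,15,15,15,16,16]

Site scan:
  PtaIV (GGTGGAA, off=2): starts [4, 19, 27, 34, 49, 60, 75, 87, 102, 110, 120, 142, 149, 165, 179, 187, 206, 221, 230, 237] → cuts [6, 21, 29, 36, 51, 62, 77, 89, 104, 112, 122, 144, 151, 167, 181, 189, 208, 223, 232, 239]
  YnoIX (CCCGAG, off=1): starts [96, 136, 173, 196, 214, 254, 268] → cuts [97, 137, 174, 197, 215, 255, 269]

All cut coordinates (distinct, sorted): [6, 21, 29, 36, 51, 62, 77, 89, 97, 104, 112, 122, 137, 144, 151, 167, 174, 181, 189, 197, 208, 215, 223, 232, 239, 255, 269]

Fragment lengths:
  6→21: 15 bp
  21→29: 8 bp
  29→36: 7 bp
  36→51: 15 bp
  51→62: 11 bp
  62→77: 15 bp
  77→89: 12 bp
  89→97: 8 bp
  97→104: 7 bp
  104→112: 8 bp
  112→122: 10 bp
  122→137: 15 bp
  137→144: 7 bp
  144→151: 7 bp
  151→167: 16 bp
  167→174: 7 bp
  174→181: 7 bp
  181→189: 8 bp
  189→197: 8 bp
  197→208: 11 bp
  208→215: 7 bp
  215→223: 8 bp
  223→232: 9 bp
  232→239: 7 bp
  239→255: 16 bp
  255→269: 14 bp
  269→6 (wrap): 274-269+6 = 11 bp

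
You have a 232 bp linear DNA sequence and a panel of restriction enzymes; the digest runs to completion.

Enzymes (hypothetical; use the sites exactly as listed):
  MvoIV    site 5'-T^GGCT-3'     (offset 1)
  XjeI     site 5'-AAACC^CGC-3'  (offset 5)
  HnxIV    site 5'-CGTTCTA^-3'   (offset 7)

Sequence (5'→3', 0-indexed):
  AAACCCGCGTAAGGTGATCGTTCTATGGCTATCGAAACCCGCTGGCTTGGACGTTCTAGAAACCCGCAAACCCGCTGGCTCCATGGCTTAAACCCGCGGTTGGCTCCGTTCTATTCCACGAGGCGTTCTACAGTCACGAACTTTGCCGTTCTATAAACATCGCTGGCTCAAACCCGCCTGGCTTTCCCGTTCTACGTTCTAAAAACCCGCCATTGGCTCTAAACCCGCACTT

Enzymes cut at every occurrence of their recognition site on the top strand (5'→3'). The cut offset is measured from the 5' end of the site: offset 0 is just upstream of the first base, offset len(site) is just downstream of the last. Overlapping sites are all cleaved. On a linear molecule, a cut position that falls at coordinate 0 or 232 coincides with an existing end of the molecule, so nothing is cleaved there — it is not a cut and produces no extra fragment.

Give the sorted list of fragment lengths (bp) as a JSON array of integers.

[1,4,4,5,5,6,6,7,7,7,7,8,8,10,10,11,11,12,13,15,15,17,20,23]

Site scan:
  MvoIV (TGGCT, off=1): starts [25, 42, 75, 83, 100, 163, 178, 213] → cuts [26, 43, 76, 84, 101, 164, 179, 214]
  XjeI (AAACCCGC, off=5): starts [0, 34, 59, 67, 89, 169, 202, 220] → cuts [5, 39, 64, 72, 94, 174, 207, 225]
  HnxIV (CGTTCTA, off=7): starts [18, 51, 106, 123, 146, 187, 194] → cuts [25, 58, 113, 130, 153, 194, 201]

Pooled cuts: [5, 25, 26, 39, 43, 58, 64, 72, 76, 84, 94, 101, 113, 130, 153, 164, 174, 179, 194, 201, 207, 214, 225]

Fragment lengths:
  [0,5): 5 bp
  [5,25): 20 bp
  [25,26): 1 bp
  [26,39): 13 bp
  [39,43): 4 bp
  [43,58): 15 bp
  [58,64): 6 bp
  [64,72): 8 bp
  [72,76): 4 bp
  [76,84): 8 bp
  [84,94): 10 bp
  [94,101): 7 bp
  [101,113): 12 bp
  [113,130): 17 bp
  [130,153): 23 bp
  [153,164): 11 bp
  [164,174): 10 bp
  [174,179): 5 bp
  [179,194): 15 bp
  [194,201): 7 bp
  [201,207): 6 bp
  [207,214): 7 bp
  [214,225): 11 bp
  [225,232): 7 bp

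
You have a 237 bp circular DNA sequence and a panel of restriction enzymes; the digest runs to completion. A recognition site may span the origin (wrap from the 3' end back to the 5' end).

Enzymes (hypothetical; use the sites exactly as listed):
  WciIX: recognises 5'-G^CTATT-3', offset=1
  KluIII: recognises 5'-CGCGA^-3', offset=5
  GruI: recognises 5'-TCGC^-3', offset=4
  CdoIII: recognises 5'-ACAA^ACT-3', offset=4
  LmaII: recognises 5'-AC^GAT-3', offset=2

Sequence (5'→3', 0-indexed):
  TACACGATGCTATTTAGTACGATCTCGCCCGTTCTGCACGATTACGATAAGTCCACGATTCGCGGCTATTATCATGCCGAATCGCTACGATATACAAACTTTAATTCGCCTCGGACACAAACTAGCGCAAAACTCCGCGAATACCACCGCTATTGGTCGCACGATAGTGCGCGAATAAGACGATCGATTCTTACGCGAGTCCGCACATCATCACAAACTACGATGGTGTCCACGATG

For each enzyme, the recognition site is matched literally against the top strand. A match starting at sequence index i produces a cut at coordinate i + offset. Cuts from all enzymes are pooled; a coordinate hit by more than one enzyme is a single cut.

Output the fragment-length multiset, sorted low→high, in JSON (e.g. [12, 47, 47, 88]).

Per-enzyme occurrences:
  WciIX GCTATT/1: at [8, 64, 148] ⇒ [9, 65, 149]
  KluIII CGCGA/5: at [135, 169, 193] ⇒ [140, 174, 198]
  GruI TCGC/4: at [24, 59, 81, 105, 156] ⇒ [28, 63, 85, 109, 160]
  CdoIII ACAAACT/4: at [93, 116, 212] ⇒ [97, 120, 216]
  LmaII ACGAT/2: at [3, 18, 37, 43, 54, 86, 160, 179, 219, 231] ⇒ [5, 20, 39, 45, 56, 88, 162, 181, 221, 233]

Pooled cuts: [5, 9, 20, 28, 39, 45, 56, 63, 65, 85, 88, 97, 109, 120, 140, 149, 160, 162, 174, 181, 198, 216, 221, 233]

Fragments:
  5→9: 4 bp
  9→20: 11 bp
  20→28: 8 bp
  28→39: 11 bp
  39→45: 6 bp
  45→56: 11 bp
  56→63: 7 bp
  63→65: 2 bp
  65→85: 20 bp
  85→88: 3 bp
  88→97: 9 bp
  97→109: 12 bp
  109→120: 11 bp
  120→140: 20 bp
  140→149: 9 bp
  149→160: 11 bp
  160→162: 2 bp
  162→174: 12 bp
  174→181: 7 bp
  181→198: 17 bp
  198→216: 18 bp
  216→221: 5 bp
  221→233: 12 bp
  233→5 (wrap): 237-233+5 = 9 bp

[2,2,3,4,5,6,7,7,8,9,9,9,11,11,11,11,11,12,12,12,17,18,20,20]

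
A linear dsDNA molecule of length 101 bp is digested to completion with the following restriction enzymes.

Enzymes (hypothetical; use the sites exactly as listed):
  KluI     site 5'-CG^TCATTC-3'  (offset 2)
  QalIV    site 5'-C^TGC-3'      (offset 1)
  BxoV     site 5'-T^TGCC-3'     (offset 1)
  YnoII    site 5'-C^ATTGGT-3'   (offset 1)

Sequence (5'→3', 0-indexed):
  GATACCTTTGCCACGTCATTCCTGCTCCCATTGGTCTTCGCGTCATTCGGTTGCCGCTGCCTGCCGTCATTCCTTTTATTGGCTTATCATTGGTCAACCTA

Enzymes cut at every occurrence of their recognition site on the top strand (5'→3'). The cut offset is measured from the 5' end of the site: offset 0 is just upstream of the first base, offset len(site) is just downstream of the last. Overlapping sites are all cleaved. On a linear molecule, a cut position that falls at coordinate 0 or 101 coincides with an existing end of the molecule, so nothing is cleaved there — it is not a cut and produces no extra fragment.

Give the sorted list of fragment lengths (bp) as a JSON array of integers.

[4,5,6,7,7,7,8,9,13,13,22]

Per-enzyme occurrences:
  KluI (CGTCATTC, off=2): starts [13, 40, 64] → cuts [15, 42, 66]
  QalIV (CTGC, off=1): starts [21, 56, 60] → cuts [22, 57, 61]
  BxoV (TTGCC, off=1): starts [7, 50] → cuts [8, 51]
  YnoII (CATTGGT, off=1): starts [28, 87] → cuts [29, 88]

All cut coordinates (distinct, sorted): [8, 15, 22, 29, 42, 51, 57, 61, 66, 88]

Fragment lengths:
  [0,8): 8 bp
  [8,15): 7 bp
  [15,22): 7 bp
  [22,29): 7 bp
  [29,42): 13 bp
  [42,51): 9 bp
  [51,57): 6 bp
  [57,61): 4 bp
  [61,66): 5 bp
  [66,88): 22 bp
  [88,101): 13 bp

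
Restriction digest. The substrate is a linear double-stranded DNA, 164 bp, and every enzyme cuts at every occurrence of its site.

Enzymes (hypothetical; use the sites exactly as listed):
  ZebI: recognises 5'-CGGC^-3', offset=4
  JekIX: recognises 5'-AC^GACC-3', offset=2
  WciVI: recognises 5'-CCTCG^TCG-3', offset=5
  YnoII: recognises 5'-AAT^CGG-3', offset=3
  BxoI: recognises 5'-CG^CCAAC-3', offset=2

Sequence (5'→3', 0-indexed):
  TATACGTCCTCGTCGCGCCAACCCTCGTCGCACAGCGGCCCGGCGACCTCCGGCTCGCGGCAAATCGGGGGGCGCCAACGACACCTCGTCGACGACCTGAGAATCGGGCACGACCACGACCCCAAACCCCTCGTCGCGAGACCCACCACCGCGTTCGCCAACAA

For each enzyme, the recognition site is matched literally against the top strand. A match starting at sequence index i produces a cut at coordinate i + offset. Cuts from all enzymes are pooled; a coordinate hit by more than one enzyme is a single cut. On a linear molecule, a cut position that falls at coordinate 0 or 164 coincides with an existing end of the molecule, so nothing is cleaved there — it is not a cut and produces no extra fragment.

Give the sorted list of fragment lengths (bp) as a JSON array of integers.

Site scan:
  ZebI CGGC/4: at [35, 40, 50, 57] ⇒ [39, 44, 54, 61]
  JekIX ACGACC/2: at [91, 109, 115] ⇒ [93, 111, 117]
  WciVI CCTCGTCG/5: at [7, 22, 83, 128] ⇒ [12, 27, 88, 133]
  YnoII AATCGG/3: at [62, 101] ⇒ [65, 104]
  BxoI CGCCAAC/2: at [15, 72, 155] ⇒ [17, 74, 157]

Pooled cuts: [12, 17, 27, 39, 44, 54, 61, 65, 74, 88, 93, 104, 111, 117, 133, 157]

Fragments:
  [0,12): 12 bp
  [12,17): 5 bp
  [17,27): 10 bp
  [27,39): 12 bp
  [39,44): 5 bp
  [44,54): 10 bp
  [54,61): 7 bp
  [61,65): 4 bp
  [65,74): 9 bp
  [74,88): 14 bp
  [88,93): 5 bp
  [93,104): 11 bp
  [104,111): 7 bp
  [111,117): 6 bp
  [117,133): 16 bp
  [133,157): 24 bp
  [157,164): 7 bp

[4,5,5,5,6,7,7,7,9,10,10,11,12,12,14,16,24]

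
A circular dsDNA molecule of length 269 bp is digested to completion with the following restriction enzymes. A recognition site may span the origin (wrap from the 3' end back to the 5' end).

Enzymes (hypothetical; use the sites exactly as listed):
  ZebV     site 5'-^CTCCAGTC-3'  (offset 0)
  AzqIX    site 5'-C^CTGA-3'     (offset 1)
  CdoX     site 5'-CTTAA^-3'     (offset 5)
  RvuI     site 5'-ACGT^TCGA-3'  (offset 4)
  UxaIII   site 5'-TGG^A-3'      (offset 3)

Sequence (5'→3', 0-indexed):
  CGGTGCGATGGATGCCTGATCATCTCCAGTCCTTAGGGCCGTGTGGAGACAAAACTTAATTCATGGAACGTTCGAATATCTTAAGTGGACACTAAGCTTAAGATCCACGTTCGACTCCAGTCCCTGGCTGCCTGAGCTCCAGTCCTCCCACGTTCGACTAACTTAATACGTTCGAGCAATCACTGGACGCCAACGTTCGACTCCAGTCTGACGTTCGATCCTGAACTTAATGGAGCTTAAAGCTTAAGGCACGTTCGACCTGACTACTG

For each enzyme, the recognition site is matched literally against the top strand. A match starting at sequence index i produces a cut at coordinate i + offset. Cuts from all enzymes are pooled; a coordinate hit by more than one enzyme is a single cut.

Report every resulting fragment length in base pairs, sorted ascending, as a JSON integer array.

Per-enzyme occurrences:
  ZebV CTCCAGTC/0: at [23, 114, 136, 200] ⇒ [23, 114, 136, 200]
  AzqIX CCTGA/1: at [14, 130, 219, 258] ⇒ [15, 131, 220, 259]
  CdoX CTTAA/5: at [54, 79, 96, 161, 225, 235, 242] ⇒ [59, 84, 101, 166, 230, 240, 247]
  RvuI ACGTTCGA/4: at [67, 106, 149, 167, 192, 210, 250] ⇒ [71, 110, 153, 171, 196, 214, 254]
  UxaIII TGGA/3: at [8, 43, 63, 85, 183, 230] ⇒ [11, 46, 66, 88, 186, 233]

Pooled cuts: [11, 15, 23, 46, 59, 66, 71, 84, 88, 101, 110, 114, 131, 136, 153, 166, 171, 186, 196, 200, 214, 220, 230, 233, 240, 247, 254, 259]

Fragment lengths:
  11→15: 4 bp
  15→23: 8 bp
  23→46: 23 bp
  46→59: 13 bp
  59→66: 7 bp
  66→71: 5 bp
  71→84: 13 bp
  84→88: 4 bp
  88→101: 13 bp
  101→110: 9 bp
  110→114: 4 bp
  114→131: 17 bp
  131→136: 5 bp
  136→153: 17 bp
  153→166: 13 bp
  166→171: 5 bp
  171→186: 15 bp
  186→196: 10 bp
  196→200: 4 bp
  200→214: 14 bp
  214→220: 6 bp
  220→230: 10 bp
  230→233: 3 bp
  233→240: 7 bp
  240→247: 7 bp
  247→254: 7 bp
  254→259: 5 bp
  259→11 (wrap): 269-259+11 = 21 bp

[3,4,4,4,4,5,5,5,5,6,7,7,7,7,8,9,10,10,13,13,13,13,14,15,17,17,21,23]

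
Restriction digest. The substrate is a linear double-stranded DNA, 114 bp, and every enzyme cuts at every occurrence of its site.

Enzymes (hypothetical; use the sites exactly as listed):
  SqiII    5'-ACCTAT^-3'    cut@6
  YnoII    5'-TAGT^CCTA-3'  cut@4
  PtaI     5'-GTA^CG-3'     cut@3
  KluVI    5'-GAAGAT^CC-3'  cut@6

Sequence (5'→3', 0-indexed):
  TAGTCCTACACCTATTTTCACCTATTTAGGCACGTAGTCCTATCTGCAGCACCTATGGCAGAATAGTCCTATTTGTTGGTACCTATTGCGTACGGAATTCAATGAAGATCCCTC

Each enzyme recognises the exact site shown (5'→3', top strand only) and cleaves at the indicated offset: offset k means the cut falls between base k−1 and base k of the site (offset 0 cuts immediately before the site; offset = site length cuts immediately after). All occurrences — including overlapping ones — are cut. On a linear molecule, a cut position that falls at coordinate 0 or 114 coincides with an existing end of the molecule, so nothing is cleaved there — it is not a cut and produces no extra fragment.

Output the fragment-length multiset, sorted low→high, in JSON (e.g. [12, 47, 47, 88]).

Per-enzyme occurrences:
  SqiII ACCTAT/6: at [9, 19, 50, 80] ⇒ [15, 25, 56, 86]
  YnoII TAGTCCTA/4: at [0, 34, 63] ⇒ [4, 38, 67]
  PtaI GTACG/3: at [89] ⇒ [92]
  KluVI GAAGATCC/6: at [103] ⇒ [109]

All cut coordinates (distinct, sorted): [4, 15, 25, 38, 56, 67, 86, 92, 109]

Fragments:
  [0,4): 4 bp
  [4,15): 11 bp
  [15,25): 10 bp
  [25,38): 13 bp
  [38,56): 18 bp
  [56,67): 11 bp
  [67,86): 19 bp
  [86,92): 6 bp
  [92,109): 17 bp
  [109,114): 5 bp

[4,5,6,10,11,11,13,17,18,19]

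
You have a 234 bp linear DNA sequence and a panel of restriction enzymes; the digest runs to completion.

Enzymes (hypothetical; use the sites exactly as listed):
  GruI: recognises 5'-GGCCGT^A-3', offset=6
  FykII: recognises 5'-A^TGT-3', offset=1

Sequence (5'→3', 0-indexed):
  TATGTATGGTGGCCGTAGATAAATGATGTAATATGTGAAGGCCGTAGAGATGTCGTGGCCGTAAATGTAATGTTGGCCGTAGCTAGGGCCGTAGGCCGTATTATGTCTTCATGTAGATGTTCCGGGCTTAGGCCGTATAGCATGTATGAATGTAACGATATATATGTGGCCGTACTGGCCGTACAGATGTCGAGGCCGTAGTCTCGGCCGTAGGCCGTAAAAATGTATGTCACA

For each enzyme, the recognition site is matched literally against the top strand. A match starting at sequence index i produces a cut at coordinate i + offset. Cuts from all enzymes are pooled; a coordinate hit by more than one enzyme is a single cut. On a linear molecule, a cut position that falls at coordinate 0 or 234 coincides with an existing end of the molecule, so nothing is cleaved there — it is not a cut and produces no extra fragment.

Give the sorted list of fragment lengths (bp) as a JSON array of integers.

[2,3,4,4,5,5,5,5,6,6,7,7,7,7,8,8,9,9,10,10,12,12,12,12,12,14,14,19]

Scan for sites:
  GruI (GGCCGTA, off=6): starts [10, 39, 56, 74, 86, 93, 130, 167, 176, 193, 205, 212] → cuts [16, 45, 62, 80, 92, 99, 136, 173, 182, 199, 211, 218]
  FykII (ATGT, off=1): starts [1, 25, 32, 49, 64, 69, 102, 110, 116, 141, 149, 163, 186, 222, 226] → cuts [2, 26, 33, 50, 65, 70, 103, 111, 117, 142, 150, 164, 187, 223, 227]

All cut coordinates (distinct, sorted): [2, 16, 26, 33, 45, 50, 62, 65, 70, 80, 92, 99, 103, 111, 117, 136, 142, 150, 164, 173, 182, 187, 199, 211, 218, 223, 227]

Fragment lengths:
  [0,2): 2 bp
  [2,16): 14 bp
  [16,26): 10 bp
  [26,33): 7 bp
  [33,45): 12 bp
  [45,50): 5 bp
  [50,62): 12 bp
  [62,65): 3 bp
  [65,70): 5 bp
  [70,80): 10 bp
  [80,92): 12 bp
  [92,99): 7 bp
  [99,103): 4 bp
  [103,111): 8 bp
  [111,117): 6 bp
  [117,136): 19 bp
  [136,142): 6 bp
  [142,150): 8 bp
  [150,164): 14 bp
  [164,173): 9 bp
  [173,182): 9 bp
  [182,187): 5 bp
  [187,199): 12 bp
  [199,211): 12 bp
  [211,218): 7 bp
  [218,223): 5 bp
  [223,227): 4 bp
  [227,234): 7 bp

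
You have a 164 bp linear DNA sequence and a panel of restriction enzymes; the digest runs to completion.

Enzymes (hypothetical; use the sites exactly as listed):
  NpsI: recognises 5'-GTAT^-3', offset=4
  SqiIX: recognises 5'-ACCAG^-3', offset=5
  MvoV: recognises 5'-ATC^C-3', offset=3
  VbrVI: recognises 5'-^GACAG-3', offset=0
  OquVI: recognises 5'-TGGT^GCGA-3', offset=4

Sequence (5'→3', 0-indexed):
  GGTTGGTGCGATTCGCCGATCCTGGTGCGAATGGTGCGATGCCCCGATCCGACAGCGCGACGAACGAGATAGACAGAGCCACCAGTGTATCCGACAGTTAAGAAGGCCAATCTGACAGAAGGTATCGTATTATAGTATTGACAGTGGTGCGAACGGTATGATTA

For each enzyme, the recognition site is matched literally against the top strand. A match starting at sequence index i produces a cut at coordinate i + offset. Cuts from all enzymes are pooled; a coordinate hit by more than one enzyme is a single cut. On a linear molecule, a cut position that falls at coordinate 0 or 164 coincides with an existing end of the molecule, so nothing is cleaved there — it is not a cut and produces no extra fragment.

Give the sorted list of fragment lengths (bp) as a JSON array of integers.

Per-enzyme occurrences:
  NpsI GTAT/4: at [86, 121, 126, 134, 155] ⇒ [90, 125, 130, 138, 159]
  SqiIX ACCAG/5: at [80] ⇒ [85]
  MvoV ATCC/3: at [18, 46, 88] ⇒ [21, 49, 91]
  VbrVI GACAG/0: at [50, 71, 92, 113, 139] ⇒ [50, 71, 92, 113, 139]
  OquVI TGGTGCGA/4: at [3, 22, 31, 144] ⇒ [7, 26, 35, 148]

All cut coordinates (distinct, sorted): [7, 21, 26, 35, 49, 50, 71, 85, 90, 91, 92, 113, 125, 130, 138, 139, 148, 159]

Fragment lengths:
  [0,7): 7 bp
  [7,21): 14 bp
  [21,26): 5 bp
  [26,35): 9 bp
  [35,49): 14 bp
  [49,50): 1 bp
  [50,71): 21 bp
  [71,85): 14 bp
  [85,90): 5 bp
  [90,91): 1 bp
  [91,92): 1 bp
  [92,113): 21 bp
  [113,125): 12 bp
  [125,130): 5 bp
  [130,138): 8 bp
  [138,139): 1 bp
  [139,148): 9 bp
  [148,159): 11 bp
  [159,164): 5 bp

[1,1,1,1,5,5,5,5,7,8,9,9,11,12,14,14,14,21,21]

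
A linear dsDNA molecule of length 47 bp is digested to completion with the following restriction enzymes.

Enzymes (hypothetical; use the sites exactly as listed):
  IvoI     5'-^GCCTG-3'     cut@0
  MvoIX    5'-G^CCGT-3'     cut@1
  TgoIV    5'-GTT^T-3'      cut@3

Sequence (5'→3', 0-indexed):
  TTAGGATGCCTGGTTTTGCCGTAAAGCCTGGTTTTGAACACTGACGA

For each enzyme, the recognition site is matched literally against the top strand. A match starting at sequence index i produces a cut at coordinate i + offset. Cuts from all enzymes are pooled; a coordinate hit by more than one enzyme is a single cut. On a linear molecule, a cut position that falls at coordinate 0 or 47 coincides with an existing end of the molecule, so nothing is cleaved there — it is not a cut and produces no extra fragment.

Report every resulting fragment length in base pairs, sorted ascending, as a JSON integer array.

[3,7,7,8,8,14]

Per-enzyme occurrences:
  IvoI GCCTG/0: at [7, 25] ⇒ [7, 25]
  MvoIX GCCGT/1: at [17] ⇒ [18]
  TgoIV GTTT/3: at [12, 30] ⇒ [15, 33]

Pooled cuts: [7, 15, 18, 25, 33]

Fragments:
  [0,7): 7 bp
  [7,15): 8 bp
  [15,18): 3 bp
  [18,25): 7 bp
  [25,33): 8 bp
  [33,47): 14 bp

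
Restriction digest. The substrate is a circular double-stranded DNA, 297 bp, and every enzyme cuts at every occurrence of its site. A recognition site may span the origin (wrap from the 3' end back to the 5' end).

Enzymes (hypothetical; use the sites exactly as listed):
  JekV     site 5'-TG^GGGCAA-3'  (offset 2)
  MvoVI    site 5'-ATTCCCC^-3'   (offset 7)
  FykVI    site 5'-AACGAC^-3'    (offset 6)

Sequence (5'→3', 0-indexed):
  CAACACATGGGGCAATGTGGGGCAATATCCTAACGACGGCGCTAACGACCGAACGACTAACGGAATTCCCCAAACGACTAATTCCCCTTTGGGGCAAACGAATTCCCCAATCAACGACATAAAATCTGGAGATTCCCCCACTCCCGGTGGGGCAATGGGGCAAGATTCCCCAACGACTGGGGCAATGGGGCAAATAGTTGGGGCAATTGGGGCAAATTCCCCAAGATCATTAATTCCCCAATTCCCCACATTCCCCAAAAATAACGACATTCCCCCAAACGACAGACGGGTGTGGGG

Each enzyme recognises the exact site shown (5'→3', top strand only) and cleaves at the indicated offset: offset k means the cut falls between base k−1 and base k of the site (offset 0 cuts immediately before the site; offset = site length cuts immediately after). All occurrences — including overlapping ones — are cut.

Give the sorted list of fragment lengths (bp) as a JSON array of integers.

[2,4,6,7,7,8,8,8,8,8,9,9,9,10,10,11,11,12,12,12,13,13,14,14,17,17,18,20]

Scan for sites:
  JekV (TGGGGCAA, off=2): starts [7, 17, 89, 147, 155, 177, 185, 198, 207, 292] → cuts [9, 19, 91, 149, 157, 179, 187, 200, 209, 294]
  MvoVI (ATTCCCC, off=7): starts [64, 80, 101, 131, 164, 215, 232, 240, 249, 268] → cuts [71, 87, 108, 138, 171, 222, 239, 247, 256, 275]
  FykVI (AACGAC, off=6): starts [31, 43, 51, 72, 112, 171, 262, 277] → cuts [37, 49, 57, 78, 118, 177, 268, 283]

All cut coordinates (distinct, sorted): [9, 19, 37, 49, 57, 71, 78, 87, 91, 108, 118, 138, 149, 157, 171, 177, 179, 187, 200, 209, 222, 239, 247, 256, 268, 275, 283, 294]

Fragment lengths:
  9→19: 10 bp
  19→37: 18 bp
  37→49: 12 bp
  49→57: 8 bp
  57→71: 14 bp
  71→78: 7 bp
  78→87: 9 bp
  87→91: 4 bp
  91→108: 17 bp
  108→118: 10 bp
  118→138: 20 bp
  138→149: 11 bp
  149→157: 8 bp
  157→171: 14 bp
  171→177: 6 bp
  177→179: 2 bp
  179→187: 8 bp
  187→200: 13 bp
  200→209: 9 bp
  209→222: 13 bp
  222→239: 17 bp
  239→247: 8 bp
  247→256: 9 bp
  256→268: 12 bp
  268→275: 7 bp
  275→283: 8 bp
  283→294: 11 bp
  294→9 (wrap): 297-294+9 = 12 bp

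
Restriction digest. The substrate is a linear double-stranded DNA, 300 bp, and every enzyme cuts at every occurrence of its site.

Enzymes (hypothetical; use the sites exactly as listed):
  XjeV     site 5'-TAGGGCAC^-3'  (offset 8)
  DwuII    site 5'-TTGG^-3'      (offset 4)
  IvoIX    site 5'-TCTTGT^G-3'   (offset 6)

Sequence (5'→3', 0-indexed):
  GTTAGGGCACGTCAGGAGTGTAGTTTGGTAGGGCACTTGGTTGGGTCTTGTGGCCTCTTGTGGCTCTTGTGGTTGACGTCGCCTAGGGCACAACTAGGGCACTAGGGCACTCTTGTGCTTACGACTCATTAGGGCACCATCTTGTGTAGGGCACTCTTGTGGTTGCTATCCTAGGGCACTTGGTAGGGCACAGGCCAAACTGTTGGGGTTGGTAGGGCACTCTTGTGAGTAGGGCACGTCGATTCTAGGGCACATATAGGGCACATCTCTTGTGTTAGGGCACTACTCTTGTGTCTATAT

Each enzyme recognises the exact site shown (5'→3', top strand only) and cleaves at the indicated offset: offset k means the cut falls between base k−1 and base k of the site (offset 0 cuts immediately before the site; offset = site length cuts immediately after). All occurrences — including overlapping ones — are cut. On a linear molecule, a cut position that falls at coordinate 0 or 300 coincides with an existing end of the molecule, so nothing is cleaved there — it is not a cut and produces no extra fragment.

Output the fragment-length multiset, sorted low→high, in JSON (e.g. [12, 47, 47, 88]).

Per-enzyme occurrences:
  XjeV TAGGGCAC/8: at [2, 28, 83, 94, 102, 129, 146, 171, 183, 212, 229, 245, 256, 275] ⇒ [10, 36, 91, 102, 110, 137, 154, 179, 191, 220, 237, 253, 264, 283]
  DwuII TTGG/4: at [24, 36, 40, 179, 202, 208] ⇒ [28, 40, 44, 183, 206, 212]
  IvoIX TCTTGTG/6: at [45, 55, 64, 110, 139, 154, 220, 267, 286] ⇒ [51, 61, 70, 116, 145, 160, 226, 273, 292]

Pooled cuts: [10, 28, 36, 40, 44, 51, 61, 70, 91, 102, 110, 116, 137, 145, 154, 160, 179, 183, 191, 206, 212, 220, 226, 237, 253, 264, 273, 283, 292]

Fragment lengths:
  [0,10): 10 bp
  [10,28): 18 bp
  [28,36): 8 bp
  [36,40): 4 bp
  [40,44): 4 bp
  [44,51): 7 bp
  [51,61): 10 bp
  [61,70): 9 bp
  [70,91): 21 bp
  [91,102): 11 bp
  [102,110): 8 bp
  [110,116): 6 bp
  [116,137): 21 bp
  [137,145): 8 bp
  [145,154): 9 bp
  [154,160): 6 bp
  [160,179): 19 bp
  [179,183): 4 bp
  [183,191): 8 bp
  [191,206): 15 bp
  [206,212): 6 bp
  [212,220): 8 bp
  [220,226): 6 bp
  [226,237): 11 bp
  [237,253): 16 bp
  [253,264): 11 bp
  [264,273): 9 bp
  [273,283): 10 bp
  [283,292): 9 bp
  [292,300): 8 bp

[4,4,4,6,6,6,6,7,8,8,8,8,8,8,9,9,9,9,10,10,10,11,11,11,15,16,18,19,21,21]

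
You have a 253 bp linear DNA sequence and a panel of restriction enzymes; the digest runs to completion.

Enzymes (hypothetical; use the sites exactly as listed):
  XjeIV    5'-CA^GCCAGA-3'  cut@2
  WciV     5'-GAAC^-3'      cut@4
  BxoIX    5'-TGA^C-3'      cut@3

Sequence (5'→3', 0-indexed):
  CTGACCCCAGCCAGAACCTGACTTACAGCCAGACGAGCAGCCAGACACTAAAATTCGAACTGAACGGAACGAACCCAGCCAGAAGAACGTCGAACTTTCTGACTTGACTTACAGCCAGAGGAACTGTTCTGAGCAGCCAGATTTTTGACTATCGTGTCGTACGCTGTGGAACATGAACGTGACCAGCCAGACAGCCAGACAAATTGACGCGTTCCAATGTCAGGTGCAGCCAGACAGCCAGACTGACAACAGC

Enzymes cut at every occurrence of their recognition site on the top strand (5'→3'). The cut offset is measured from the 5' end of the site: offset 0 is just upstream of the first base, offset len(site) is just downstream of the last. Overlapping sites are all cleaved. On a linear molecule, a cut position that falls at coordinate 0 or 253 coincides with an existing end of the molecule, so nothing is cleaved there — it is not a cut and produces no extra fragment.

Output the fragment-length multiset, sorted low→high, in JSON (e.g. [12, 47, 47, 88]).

[3,3,4,4,4,4,5,5,5,5,6,6,6,7,7,7,8,8,8,10,11,11,11,12,13,14,21,21,24]

Site scan:
  XjeIV (CAGCCAGA, off=2): starts [7, 25, 37, 75, 111, 133, 183, 191, 226, 234] → cuts [9, 27, 39, 77, 113, 135, 185, 193, 228, 236]
  WciV (GAAC, off=4): starts [13, 56, 61, 66, 70, 84, 91, 120, 168, 174] → cuts [17, 60, 65, 70, 74, 88, 95, 124, 172, 178]
  BxoIX (TGAC, off=3): starts [1, 18, 99, 104, 145, 179, 204, 243] → cuts [4, 21, 102, 107, 148, 182, 207, 246]

Pooled cuts: [4, 9, 17, 21, 27, 39, 60, 65, 70, 74, 77, 88, 95, 102, 107, 113, 124, 135, 148, 172, 178, 182, 185, 193, 207, 228, 236, 246]

Fragment lengths:
  [0,4): 4 bp
  [4,9): 5 bp
  [9,17): 8 bp
  [17,21): 4 bp
  [21,27): 6 bp
  [27,39): 12 bp
  [39,60): 21 bp
  [60,65): 5 bp
  [65,70): 5 bp
  [70,74): 4 bp
  [74,77): 3 bp
  [77,88): 11 bp
  [88,95): 7 bp
  [95,102): 7 bp
  [102,107): 5 bp
  [107,113): 6 bp
  [113,124): 11 bp
  [124,135): 11 bp
  [135,148): 13 bp
  [148,172): 24 bp
  [172,178): 6 bp
  [178,182): 4 bp
  [182,185): 3 bp
  [185,193): 8 bp
  [193,207): 14 bp
  [207,228): 21 bp
  [228,236): 8 bp
  [236,246): 10 bp
  [246,253): 7 bp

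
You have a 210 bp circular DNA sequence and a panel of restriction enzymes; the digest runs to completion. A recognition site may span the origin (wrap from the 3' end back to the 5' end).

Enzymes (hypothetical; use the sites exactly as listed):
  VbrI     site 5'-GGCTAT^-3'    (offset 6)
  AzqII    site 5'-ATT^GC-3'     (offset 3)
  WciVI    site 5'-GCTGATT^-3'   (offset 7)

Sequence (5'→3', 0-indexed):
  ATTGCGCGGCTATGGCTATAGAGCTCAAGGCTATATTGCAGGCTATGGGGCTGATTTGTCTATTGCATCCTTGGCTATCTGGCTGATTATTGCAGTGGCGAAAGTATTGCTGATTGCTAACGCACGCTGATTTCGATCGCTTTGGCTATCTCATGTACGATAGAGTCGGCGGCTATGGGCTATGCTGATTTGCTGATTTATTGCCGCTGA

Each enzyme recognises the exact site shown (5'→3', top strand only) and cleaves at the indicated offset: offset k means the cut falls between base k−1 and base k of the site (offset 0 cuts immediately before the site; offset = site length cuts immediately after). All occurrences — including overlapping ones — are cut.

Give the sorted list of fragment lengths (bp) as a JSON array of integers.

[3,3,4,6,7,7,7,8,8,9,10,10,10,11,14,15,17,17,17,27]

Scan for sites:
  VbrI GGCTAT/6: at [7, 13, 28, 40, 72, 143, 170, 177] ⇒ [13, 19, 34, 46, 78, 149, 176, 183]
  AzqII ATTGC/3: at [0, 34, 61, 88, 105, 112, 199] ⇒ [3, 37, 64, 91, 108, 115, 202]
  WciVI GCTGATT/7: at [49, 81, 108, 125, 183, 191] ⇒ [56, 88, 115, 132, 190, 198]

All cut coordinates (distinct, sorted): [3, 13, 19, 34, 37, 46, 56, 64, 78, 88, 91, 108, 115, 132, 149, 176, 183, 190, 198, 202]

Fragments:
  3→13: 10 bp
  13→19: 6 bp
  19→34: 15 bp
  34→37: 3 bp
  37→46: 9 bp
  46→56: 10 bp
  56→64: 8 bp
  64→78: 14 bp
  78→88: 10 bp
  88→91: 3 bp
  91→108: 17 bp
  108→115: 7 bp
  115→132: 17 bp
  132→149: 17 bp
  149→176: 27 bp
  176→183: 7 bp
  183→190: 7 bp
  190→198: 8 bp
  198→202: 4 bp
  202→3 (wrap): 210-202+3 = 11 bp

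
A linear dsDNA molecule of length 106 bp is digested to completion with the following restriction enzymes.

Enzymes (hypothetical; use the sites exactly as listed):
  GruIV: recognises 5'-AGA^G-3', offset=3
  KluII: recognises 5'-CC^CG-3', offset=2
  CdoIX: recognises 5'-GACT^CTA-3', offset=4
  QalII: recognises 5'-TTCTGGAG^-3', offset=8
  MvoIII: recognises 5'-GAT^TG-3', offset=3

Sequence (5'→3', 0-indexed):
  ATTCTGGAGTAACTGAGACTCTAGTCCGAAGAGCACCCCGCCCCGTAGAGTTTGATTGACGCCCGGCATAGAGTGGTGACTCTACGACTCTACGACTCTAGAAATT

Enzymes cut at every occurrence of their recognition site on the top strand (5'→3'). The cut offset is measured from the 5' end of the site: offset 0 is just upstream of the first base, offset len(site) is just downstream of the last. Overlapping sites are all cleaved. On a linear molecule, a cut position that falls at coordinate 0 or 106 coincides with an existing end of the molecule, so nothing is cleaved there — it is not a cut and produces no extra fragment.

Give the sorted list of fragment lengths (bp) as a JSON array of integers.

[5,6,6,7,7,8,8,9,9,9,9,11,12]

Per-enzyme occurrences:
  GruIV (AGAG, off=3): starts [29, 46, 69] → cuts [32, 49, 72]
  KluII (CCCG, off=2): starts [36, 41, 61] → cuts [38, 43, 63]
  CdoIX (GACTCTA, off=4): starts [16, 77, 85, 93] → cuts [20, 81, 89, 97]
  QalII (TTCTGGAG, off=8): starts [1] → cuts [9]
  MvoIII (GATTG, off=3): starts [53] → cuts [56]

Pooled cuts: [9, 20, 32, 38, 43, 49, 56, 63, 72, 81, 89, 97]

Fragments:
  [0,9): 9 bp
  [9,20): 11 bp
  [20,32): 12 bp
  [32,38): 6 bp
  [38,43): 5 bp
  [43,49): 6 bp
  [49,56): 7 bp
  [56,63): 7 bp
  [63,72): 9 bp
  [72,81): 9 bp
  [81,89): 8 bp
  [89,97): 8 bp
  [97,106): 9 bp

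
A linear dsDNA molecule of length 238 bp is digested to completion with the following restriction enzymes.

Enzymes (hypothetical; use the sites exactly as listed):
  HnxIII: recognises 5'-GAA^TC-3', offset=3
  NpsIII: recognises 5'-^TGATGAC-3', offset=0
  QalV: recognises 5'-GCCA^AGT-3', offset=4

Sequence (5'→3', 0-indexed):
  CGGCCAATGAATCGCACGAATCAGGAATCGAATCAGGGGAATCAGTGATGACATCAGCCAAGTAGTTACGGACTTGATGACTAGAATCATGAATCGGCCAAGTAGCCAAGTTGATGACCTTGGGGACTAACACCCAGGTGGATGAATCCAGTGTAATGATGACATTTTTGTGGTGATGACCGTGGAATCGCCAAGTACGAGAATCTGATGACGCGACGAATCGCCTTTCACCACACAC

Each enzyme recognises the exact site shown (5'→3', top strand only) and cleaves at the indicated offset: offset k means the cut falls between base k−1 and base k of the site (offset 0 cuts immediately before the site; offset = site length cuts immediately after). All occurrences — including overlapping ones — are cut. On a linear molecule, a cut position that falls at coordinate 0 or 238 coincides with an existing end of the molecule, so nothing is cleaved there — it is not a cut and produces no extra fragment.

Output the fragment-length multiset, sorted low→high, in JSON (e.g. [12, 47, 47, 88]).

[2,3,4,5,6,7,7,7,8,9,9,10,10,11,12,14,14,15,15,17,18,35]

Site scan:
  HnxIII GAATC/3: at [8, 17, 24, 29, 38, 83, 90, 143, 184, 200, 217] ⇒ [11, 20, 27, 32, 41, 86, 93, 146, 187, 203, 220]
  NpsIII TGATGAC/0: at [45, 74, 111, 156, 173, 205] ⇒ [45, 74, 111, 156, 173, 205]
  QalV GCCAAGT/4: at [56, 96, 104, 189] ⇒ [60, 100, 108, 193]

Pooled cuts: [11, 20, 27, 32, 41, 45, 60, 74, 86, 93, 100, 108, 111, 146, 156, 173, 187, 193, 203, 205, 220]

Fragments:
  [0,11): 11 bp
  [11,20): 9 bp
  [20,27): 7 bp
  [27,32): 5 bp
  [32,41): 9 bp
  [41,45): 4 bp
  [45,60): 15 bp
  [60,74): 14 bp
  [74,86): 12 bp
  [86,93): 7 bp
  [93,100): 7 bp
  [100,108): 8 bp
  [108,111): 3 bp
  [111,146): 35 bp
  [146,156): 10 bp
  [156,173): 17 bp
  [173,187): 14 bp
  [187,193): 6 bp
  [193,203): 10 bp
  [203,205): 2 bp
  [205,220): 15 bp
  [220,238): 18 bp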